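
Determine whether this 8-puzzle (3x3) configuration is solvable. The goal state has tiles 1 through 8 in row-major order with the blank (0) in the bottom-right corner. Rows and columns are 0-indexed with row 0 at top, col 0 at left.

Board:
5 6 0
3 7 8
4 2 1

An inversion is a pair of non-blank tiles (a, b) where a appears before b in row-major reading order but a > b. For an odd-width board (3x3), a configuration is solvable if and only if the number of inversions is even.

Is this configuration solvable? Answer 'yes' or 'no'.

Answer: no

Derivation:
Inversions (pairs i<j in row-major order where tile[i] > tile[j] > 0): 19
19 is odd, so the puzzle is not solvable.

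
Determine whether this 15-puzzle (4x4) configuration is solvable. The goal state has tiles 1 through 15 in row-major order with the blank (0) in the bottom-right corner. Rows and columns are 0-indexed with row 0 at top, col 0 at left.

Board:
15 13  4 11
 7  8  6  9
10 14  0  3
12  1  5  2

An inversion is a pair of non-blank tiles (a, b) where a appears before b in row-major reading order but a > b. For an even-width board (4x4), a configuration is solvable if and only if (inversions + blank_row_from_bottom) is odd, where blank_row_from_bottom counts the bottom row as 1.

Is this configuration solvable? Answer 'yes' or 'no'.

Inversions: 71
Blank is in row 2 (0-indexed from top), which is row 2 counting from the bottom (bottom = 1).
71 + 2 = 73, which is odd, so the puzzle is solvable.

Answer: yes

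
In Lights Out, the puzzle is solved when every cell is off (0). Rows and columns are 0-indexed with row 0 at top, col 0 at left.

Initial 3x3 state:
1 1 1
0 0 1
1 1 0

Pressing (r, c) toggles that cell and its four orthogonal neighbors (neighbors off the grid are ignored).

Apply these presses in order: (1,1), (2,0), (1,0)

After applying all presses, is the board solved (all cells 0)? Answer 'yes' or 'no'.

After press 1 at (1,1):
1 0 1
1 1 0
1 0 0

After press 2 at (2,0):
1 0 1
0 1 0
0 1 0

After press 3 at (1,0):
0 0 1
1 0 0
1 1 0

Lights still on: 4

Answer: no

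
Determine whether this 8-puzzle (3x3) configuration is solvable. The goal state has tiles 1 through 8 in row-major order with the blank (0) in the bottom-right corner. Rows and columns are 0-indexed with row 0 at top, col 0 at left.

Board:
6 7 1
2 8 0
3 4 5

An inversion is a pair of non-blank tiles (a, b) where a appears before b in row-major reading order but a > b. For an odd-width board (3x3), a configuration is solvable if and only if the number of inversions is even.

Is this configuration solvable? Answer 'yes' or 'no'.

Inversions (pairs i<j in row-major order where tile[i] > tile[j] > 0): 13
13 is odd, so the puzzle is not solvable.

Answer: no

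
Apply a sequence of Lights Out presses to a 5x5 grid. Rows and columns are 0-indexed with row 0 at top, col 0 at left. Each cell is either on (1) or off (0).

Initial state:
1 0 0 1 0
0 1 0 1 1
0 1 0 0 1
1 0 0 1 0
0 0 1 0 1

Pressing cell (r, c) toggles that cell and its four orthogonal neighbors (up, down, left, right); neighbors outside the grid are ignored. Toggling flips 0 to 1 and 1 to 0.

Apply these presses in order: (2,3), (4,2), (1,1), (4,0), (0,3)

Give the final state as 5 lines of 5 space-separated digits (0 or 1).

After press 1 at (2,3):
1 0 0 1 0
0 1 0 0 1
0 1 1 1 0
1 0 0 0 0
0 0 1 0 1

After press 2 at (4,2):
1 0 0 1 0
0 1 0 0 1
0 1 1 1 0
1 0 1 0 0
0 1 0 1 1

After press 3 at (1,1):
1 1 0 1 0
1 0 1 0 1
0 0 1 1 0
1 0 1 0 0
0 1 0 1 1

After press 4 at (4,0):
1 1 0 1 0
1 0 1 0 1
0 0 1 1 0
0 0 1 0 0
1 0 0 1 1

After press 5 at (0,3):
1 1 1 0 1
1 0 1 1 1
0 0 1 1 0
0 0 1 0 0
1 0 0 1 1

Answer: 1 1 1 0 1
1 0 1 1 1
0 0 1 1 0
0 0 1 0 0
1 0 0 1 1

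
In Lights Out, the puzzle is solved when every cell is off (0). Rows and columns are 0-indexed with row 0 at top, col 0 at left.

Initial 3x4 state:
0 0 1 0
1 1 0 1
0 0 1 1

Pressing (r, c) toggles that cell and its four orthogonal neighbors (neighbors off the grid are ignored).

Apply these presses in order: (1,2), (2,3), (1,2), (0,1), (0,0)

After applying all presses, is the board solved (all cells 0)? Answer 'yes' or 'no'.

After press 1 at (1,2):
0 0 0 0
1 0 1 0
0 0 0 1

After press 2 at (2,3):
0 0 0 0
1 0 1 1
0 0 1 0

After press 3 at (1,2):
0 0 1 0
1 1 0 0
0 0 0 0

After press 4 at (0,1):
1 1 0 0
1 0 0 0
0 0 0 0

After press 5 at (0,0):
0 0 0 0
0 0 0 0
0 0 0 0

Lights still on: 0

Answer: yes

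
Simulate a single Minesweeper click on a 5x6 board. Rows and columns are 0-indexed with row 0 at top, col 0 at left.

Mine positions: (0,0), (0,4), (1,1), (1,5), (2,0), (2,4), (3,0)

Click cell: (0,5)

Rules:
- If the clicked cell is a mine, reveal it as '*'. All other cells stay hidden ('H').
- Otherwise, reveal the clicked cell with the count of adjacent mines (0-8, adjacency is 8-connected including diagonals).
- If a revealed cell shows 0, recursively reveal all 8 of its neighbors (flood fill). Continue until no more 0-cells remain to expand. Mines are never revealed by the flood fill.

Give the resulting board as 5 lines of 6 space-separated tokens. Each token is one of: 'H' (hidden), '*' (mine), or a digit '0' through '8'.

H H H H H 2
H H H H H H
H H H H H H
H H H H H H
H H H H H H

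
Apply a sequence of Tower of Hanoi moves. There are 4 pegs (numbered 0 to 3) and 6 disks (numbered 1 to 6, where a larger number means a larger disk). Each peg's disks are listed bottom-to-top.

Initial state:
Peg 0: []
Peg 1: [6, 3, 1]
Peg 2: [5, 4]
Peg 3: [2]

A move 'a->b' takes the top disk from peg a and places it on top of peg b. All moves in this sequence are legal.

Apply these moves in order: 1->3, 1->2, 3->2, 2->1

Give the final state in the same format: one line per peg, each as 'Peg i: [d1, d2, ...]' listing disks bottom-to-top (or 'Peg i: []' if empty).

After move 1 (1->3):
Peg 0: []
Peg 1: [6, 3]
Peg 2: [5, 4]
Peg 3: [2, 1]

After move 2 (1->2):
Peg 0: []
Peg 1: [6]
Peg 2: [5, 4, 3]
Peg 3: [2, 1]

After move 3 (3->2):
Peg 0: []
Peg 1: [6]
Peg 2: [5, 4, 3, 1]
Peg 3: [2]

After move 4 (2->1):
Peg 0: []
Peg 1: [6, 1]
Peg 2: [5, 4, 3]
Peg 3: [2]

Answer: Peg 0: []
Peg 1: [6, 1]
Peg 2: [5, 4, 3]
Peg 3: [2]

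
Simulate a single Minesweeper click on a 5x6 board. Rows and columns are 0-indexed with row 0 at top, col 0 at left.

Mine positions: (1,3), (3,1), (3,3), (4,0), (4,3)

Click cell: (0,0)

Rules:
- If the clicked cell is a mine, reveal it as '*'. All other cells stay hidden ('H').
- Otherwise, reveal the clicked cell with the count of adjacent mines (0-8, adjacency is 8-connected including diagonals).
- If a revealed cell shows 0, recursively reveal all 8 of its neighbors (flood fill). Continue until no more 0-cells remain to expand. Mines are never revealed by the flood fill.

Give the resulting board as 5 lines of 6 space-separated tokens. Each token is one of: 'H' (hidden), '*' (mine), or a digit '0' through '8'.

0 0 1 H H H
0 0 1 H H H
1 1 3 H H H
H H H H H H
H H H H H H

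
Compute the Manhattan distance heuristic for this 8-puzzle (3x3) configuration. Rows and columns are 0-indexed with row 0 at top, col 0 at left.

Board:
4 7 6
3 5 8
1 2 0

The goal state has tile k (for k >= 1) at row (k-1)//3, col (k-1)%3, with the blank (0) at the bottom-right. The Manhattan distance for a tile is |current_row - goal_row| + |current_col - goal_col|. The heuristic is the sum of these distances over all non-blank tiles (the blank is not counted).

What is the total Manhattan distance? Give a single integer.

Tile 4: at (0,0), goal (1,0), distance |0-1|+|0-0| = 1
Tile 7: at (0,1), goal (2,0), distance |0-2|+|1-0| = 3
Tile 6: at (0,2), goal (1,2), distance |0-1|+|2-2| = 1
Tile 3: at (1,0), goal (0,2), distance |1-0|+|0-2| = 3
Tile 5: at (1,1), goal (1,1), distance |1-1|+|1-1| = 0
Tile 8: at (1,2), goal (2,1), distance |1-2|+|2-1| = 2
Tile 1: at (2,0), goal (0,0), distance |2-0|+|0-0| = 2
Tile 2: at (2,1), goal (0,1), distance |2-0|+|1-1| = 2
Sum: 1 + 3 + 1 + 3 + 0 + 2 + 2 + 2 = 14

Answer: 14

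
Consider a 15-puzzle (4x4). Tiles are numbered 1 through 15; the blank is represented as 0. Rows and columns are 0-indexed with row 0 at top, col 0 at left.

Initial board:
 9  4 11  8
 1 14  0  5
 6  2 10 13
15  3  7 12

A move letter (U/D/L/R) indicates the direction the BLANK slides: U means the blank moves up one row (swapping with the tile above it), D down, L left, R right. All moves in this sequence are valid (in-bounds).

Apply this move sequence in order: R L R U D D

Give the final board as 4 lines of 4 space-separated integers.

After move 1 (R):
 9  4 11  8
 1 14  5  0
 6  2 10 13
15  3  7 12

After move 2 (L):
 9  4 11  8
 1 14  0  5
 6  2 10 13
15  3  7 12

After move 3 (R):
 9  4 11  8
 1 14  5  0
 6  2 10 13
15  3  7 12

After move 4 (U):
 9  4 11  0
 1 14  5  8
 6  2 10 13
15  3  7 12

After move 5 (D):
 9  4 11  8
 1 14  5  0
 6  2 10 13
15  3  7 12

After move 6 (D):
 9  4 11  8
 1 14  5 13
 6  2 10  0
15  3  7 12

Answer:  9  4 11  8
 1 14  5 13
 6  2 10  0
15  3  7 12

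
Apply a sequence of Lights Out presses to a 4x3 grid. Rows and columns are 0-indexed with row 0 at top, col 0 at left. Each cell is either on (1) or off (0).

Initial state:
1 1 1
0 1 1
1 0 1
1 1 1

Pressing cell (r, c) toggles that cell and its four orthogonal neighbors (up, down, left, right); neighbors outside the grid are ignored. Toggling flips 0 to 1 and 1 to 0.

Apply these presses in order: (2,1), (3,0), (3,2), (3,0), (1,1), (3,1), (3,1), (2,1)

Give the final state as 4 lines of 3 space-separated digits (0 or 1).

Answer: 1 0 1
1 0 0
1 1 0
1 0 0

Derivation:
After press 1 at (2,1):
1 1 1
0 0 1
0 1 0
1 0 1

After press 2 at (3,0):
1 1 1
0 0 1
1 1 0
0 1 1

After press 3 at (3,2):
1 1 1
0 0 1
1 1 1
0 0 0

After press 4 at (3,0):
1 1 1
0 0 1
0 1 1
1 1 0

After press 5 at (1,1):
1 0 1
1 1 0
0 0 1
1 1 0

After press 6 at (3,1):
1 0 1
1 1 0
0 1 1
0 0 1

After press 7 at (3,1):
1 0 1
1 1 0
0 0 1
1 1 0

After press 8 at (2,1):
1 0 1
1 0 0
1 1 0
1 0 0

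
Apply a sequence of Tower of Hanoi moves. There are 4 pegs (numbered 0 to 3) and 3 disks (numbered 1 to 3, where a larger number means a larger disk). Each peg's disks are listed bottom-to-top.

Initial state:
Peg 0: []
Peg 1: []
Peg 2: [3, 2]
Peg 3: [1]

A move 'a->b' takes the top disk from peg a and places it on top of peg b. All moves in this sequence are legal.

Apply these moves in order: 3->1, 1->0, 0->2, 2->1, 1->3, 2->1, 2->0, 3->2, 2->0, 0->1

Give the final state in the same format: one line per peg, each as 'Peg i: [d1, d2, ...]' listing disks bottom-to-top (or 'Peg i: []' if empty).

Answer: Peg 0: [3]
Peg 1: [2, 1]
Peg 2: []
Peg 3: []

Derivation:
After move 1 (3->1):
Peg 0: []
Peg 1: [1]
Peg 2: [3, 2]
Peg 3: []

After move 2 (1->0):
Peg 0: [1]
Peg 1: []
Peg 2: [3, 2]
Peg 3: []

After move 3 (0->2):
Peg 0: []
Peg 1: []
Peg 2: [3, 2, 1]
Peg 3: []

After move 4 (2->1):
Peg 0: []
Peg 1: [1]
Peg 2: [3, 2]
Peg 3: []

After move 5 (1->3):
Peg 0: []
Peg 1: []
Peg 2: [3, 2]
Peg 3: [1]

After move 6 (2->1):
Peg 0: []
Peg 1: [2]
Peg 2: [3]
Peg 3: [1]

After move 7 (2->0):
Peg 0: [3]
Peg 1: [2]
Peg 2: []
Peg 3: [1]

After move 8 (3->2):
Peg 0: [3]
Peg 1: [2]
Peg 2: [1]
Peg 3: []

After move 9 (2->0):
Peg 0: [3, 1]
Peg 1: [2]
Peg 2: []
Peg 3: []

After move 10 (0->1):
Peg 0: [3]
Peg 1: [2, 1]
Peg 2: []
Peg 3: []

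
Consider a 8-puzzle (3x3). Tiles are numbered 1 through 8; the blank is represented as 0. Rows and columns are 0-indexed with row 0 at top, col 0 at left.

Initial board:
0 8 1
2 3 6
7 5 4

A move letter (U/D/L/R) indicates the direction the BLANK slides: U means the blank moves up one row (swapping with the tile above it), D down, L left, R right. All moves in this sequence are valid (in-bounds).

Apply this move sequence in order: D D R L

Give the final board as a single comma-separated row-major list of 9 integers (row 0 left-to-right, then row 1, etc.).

Answer: 2, 8, 1, 7, 3, 6, 0, 5, 4

Derivation:
After move 1 (D):
2 8 1
0 3 6
7 5 4

After move 2 (D):
2 8 1
7 3 6
0 5 4

After move 3 (R):
2 8 1
7 3 6
5 0 4

After move 4 (L):
2 8 1
7 3 6
0 5 4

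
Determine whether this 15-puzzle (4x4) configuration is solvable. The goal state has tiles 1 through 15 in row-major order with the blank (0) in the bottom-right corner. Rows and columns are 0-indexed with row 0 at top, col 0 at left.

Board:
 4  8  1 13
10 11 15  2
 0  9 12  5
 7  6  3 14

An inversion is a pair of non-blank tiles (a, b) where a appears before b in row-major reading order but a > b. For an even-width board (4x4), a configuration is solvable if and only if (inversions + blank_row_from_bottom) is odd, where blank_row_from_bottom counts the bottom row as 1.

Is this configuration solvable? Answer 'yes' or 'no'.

Answer: no

Derivation:
Inversions: 50
Blank is in row 2 (0-indexed from top), which is row 2 counting from the bottom (bottom = 1).
50 + 2 = 52, which is even, so the puzzle is not solvable.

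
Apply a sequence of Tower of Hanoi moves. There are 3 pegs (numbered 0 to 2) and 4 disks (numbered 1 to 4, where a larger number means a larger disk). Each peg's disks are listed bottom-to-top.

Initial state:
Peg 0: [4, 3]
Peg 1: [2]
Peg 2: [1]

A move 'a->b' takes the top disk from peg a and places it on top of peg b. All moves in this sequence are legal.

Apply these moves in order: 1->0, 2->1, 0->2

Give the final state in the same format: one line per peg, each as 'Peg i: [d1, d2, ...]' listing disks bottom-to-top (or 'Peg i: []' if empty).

Answer: Peg 0: [4, 3]
Peg 1: [1]
Peg 2: [2]

Derivation:
After move 1 (1->0):
Peg 0: [4, 3, 2]
Peg 1: []
Peg 2: [1]

After move 2 (2->1):
Peg 0: [4, 3, 2]
Peg 1: [1]
Peg 2: []

After move 3 (0->2):
Peg 0: [4, 3]
Peg 1: [1]
Peg 2: [2]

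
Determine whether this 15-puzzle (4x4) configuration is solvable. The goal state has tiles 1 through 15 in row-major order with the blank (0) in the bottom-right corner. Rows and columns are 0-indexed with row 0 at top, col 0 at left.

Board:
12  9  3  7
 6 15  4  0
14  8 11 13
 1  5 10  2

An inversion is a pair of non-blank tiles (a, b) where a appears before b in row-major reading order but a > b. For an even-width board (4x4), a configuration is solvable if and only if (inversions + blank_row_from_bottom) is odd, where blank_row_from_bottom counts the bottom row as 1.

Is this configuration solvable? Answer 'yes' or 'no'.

Answer: no

Derivation:
Inversions: 61
Blank is in row 1 (0-indexed from top), which is row 3 counting from the bottom (bottom = 1).
61 + 3 = 64, which is even, so the puzzle is not solvable.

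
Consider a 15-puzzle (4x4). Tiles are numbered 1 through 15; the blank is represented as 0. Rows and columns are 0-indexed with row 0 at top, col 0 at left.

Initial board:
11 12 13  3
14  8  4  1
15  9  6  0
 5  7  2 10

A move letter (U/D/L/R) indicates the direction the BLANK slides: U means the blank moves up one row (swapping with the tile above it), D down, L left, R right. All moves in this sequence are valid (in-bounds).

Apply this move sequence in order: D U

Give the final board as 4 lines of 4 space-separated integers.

After move 1 (D):
11 12 13  3
14  8  4  1
15  9  6 10
 5  7  2  0

After move 2 (U):
11 12 13  3
14  8  4  1
15  9  6  0
 5  7  2 10

Answer: 11 12 13  3
14  8  4  1
15  9  6  0
 5  7  2 10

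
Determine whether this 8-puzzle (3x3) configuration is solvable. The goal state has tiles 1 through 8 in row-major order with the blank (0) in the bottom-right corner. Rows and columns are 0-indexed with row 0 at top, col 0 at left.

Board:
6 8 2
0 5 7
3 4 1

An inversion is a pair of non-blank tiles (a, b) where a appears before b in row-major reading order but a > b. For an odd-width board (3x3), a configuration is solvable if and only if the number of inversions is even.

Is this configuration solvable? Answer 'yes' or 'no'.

Inversions (pairs i<j in row-major order where tile[i] > tile[j] > 0): 20
20 is even, so the puzzle is solvable.

Answer: yes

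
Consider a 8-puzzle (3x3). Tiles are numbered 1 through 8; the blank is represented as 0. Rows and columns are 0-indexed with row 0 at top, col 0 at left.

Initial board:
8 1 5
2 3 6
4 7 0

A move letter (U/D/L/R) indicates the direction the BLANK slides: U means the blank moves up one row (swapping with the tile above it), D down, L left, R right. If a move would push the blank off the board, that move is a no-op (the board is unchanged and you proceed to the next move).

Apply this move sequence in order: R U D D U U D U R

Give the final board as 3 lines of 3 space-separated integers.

Answer: 8 1 0
2 3 5
4 7 6

Derivation:
After move 1 (R):
8 1 5
2 3 6
4 7 0

After move 2 (U):
8 1 5
2 3 0
4 7 6

After move 3 (D):
8 1 5
2 3 6
4 7 0

After move 4 (D):
8 1 5
2 3 6
4 7 0

After move 5 (U):
8 1 5
2 3 0
4 7 6

After move 6 (U):
8 1 0
2 3 5
4 7 6

After move 7 (D):
8 1 5
2 3 0
4 7 6

After move 8 (U):
8 1 0
2 3 5
4 7 6

After move 9 (R):
8 1 0
2 3 5
4 7 6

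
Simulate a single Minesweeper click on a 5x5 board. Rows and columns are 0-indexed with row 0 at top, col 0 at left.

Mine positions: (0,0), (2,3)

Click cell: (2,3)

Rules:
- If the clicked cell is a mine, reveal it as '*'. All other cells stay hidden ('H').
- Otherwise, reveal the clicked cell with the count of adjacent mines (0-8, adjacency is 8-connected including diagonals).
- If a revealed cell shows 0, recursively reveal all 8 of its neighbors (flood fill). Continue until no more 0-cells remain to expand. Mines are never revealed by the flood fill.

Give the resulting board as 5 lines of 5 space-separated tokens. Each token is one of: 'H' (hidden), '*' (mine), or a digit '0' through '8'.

H H H H H
H H H H H
H H H * H
H H H H H
H H H H H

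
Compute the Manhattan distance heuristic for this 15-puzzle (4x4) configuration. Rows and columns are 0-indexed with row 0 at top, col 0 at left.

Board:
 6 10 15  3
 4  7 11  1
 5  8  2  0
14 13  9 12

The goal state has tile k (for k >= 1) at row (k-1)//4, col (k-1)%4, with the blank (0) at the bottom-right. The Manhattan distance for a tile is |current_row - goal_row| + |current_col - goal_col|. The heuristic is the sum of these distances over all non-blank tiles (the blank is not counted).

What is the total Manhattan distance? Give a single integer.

Tile 6: at (0,0), goal (1,1), distance |0-1|+|0-1| = 2
Tile 10: at (0,1), goal (2,1), distance |0-2|+|1-1| = 2
Tile 15: at (0,2), goal (3,2), distance |0-3|+|2-2| = 3
Tile 3: at (0,3), goal (0,2), distance |0-0|+|3-2| = 1
Tile 4: at (1,0), goal (0,3), distance |1-0|+|0-3| = 4
Tile 7: at (1,1), goal (1,2), distance |1-1|+|1-2| = 1
Tile 11: at (1,2), goal (2,2), distance |1-2|+|2-2| = 1
Tile 1: at (1,3), goal (0,0), distance |1-0|+|3-0| = 4
Tile 5: at (2,0), goal (1,0), distance |2-1|+|0-0| = 1
Tile 8: at (2,1), goal (1,3), distance |2-1|+|1-3| = 3
Tile 2: at (2,2), goal (0,1), distance |2-0|+|2-1| = 3
Tile 14: at (3,0), goal (3,1), distance |3-3|+|0-1| = 1
Tile 13: at (3,1), goal (3,0), distance |3-3|+|1-0| = 1
Tile 9: at (3,2), goal (2,0), distance |3-2|+|2-0| = 3
Tile 12: at (3,3), goal (2,3), distance |3-2|+|3-3| = 1
Sum: 2 + 2 + 3 + 1 + 4 + 1 + 1 + 4 + 1 + 3 + 3 + 1 + 1 + 3 + 1 = 31

Answer: 31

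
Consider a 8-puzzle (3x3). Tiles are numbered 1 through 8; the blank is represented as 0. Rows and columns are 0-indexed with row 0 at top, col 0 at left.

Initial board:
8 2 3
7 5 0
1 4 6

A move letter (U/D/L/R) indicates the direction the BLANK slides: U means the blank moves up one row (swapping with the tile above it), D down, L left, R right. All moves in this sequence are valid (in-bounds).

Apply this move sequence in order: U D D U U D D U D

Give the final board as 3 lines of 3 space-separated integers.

After move 1 (U):
8 2 0
7 5 3
1 4 6

After move 2 (D):
8 2 3
7 5 0
1 4 6

After move 3 (D):
8 2 3
7 5 6
1 4 0

After move 4 (U):
8 2 3
7 5 0
1 4 6

After move 5 (U):
8 2 0
7 5 3
1 4 6

After move 6 (D):
8 2 3
7 5 0
1 4 6

After move 7 (D):
8 2 3
7 5 6
1 4 0

After move 8 (U):
8 2 3
7 5 0
1 4 6

After move 9 (D):
8 2 3
7 5 6
1 4 0

Answer: 8 2 3
7 5 6
1 4 0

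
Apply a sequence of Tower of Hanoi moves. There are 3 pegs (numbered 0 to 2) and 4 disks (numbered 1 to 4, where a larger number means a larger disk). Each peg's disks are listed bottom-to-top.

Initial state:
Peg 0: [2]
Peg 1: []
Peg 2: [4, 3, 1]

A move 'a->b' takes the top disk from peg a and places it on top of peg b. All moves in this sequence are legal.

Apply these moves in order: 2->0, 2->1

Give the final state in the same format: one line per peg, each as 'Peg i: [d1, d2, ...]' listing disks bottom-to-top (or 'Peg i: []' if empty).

Answer: Peg 0: [2, 1]
Peg 1: [3]
Peg 2: [4]

Derivation:
After move 1 (2->0):
Peg 0: [2, 1]
Peg 1: []
Peg 2: [4, 3]

After move 2 (2->1):
Peg 0: [2, 1]
Peg 1: [3]
Peg 2: [4]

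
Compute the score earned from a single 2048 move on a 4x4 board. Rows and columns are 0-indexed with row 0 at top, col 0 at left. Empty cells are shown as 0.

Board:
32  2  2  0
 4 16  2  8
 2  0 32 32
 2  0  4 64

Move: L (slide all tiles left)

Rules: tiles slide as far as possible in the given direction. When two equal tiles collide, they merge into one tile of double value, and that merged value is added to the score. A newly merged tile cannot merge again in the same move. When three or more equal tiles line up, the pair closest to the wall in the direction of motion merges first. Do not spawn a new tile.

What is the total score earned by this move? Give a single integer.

Answer: 68

Derivation:
Slide left:
row 0: [32, 2, 2, 0] -> [32, 4, 0, 0]  score +4 (running 4)
row 1: [4, 16, 2, 8] -> [4, 16, 2, 8]  score +0 (running 4)
row 2: [2, 0, 32, 32] -> [2, 64, 0, 0]  score +64 (running 68)
row 3: [2, 0, 4, 64] -> [2, 4, 64, 0]  score +0 (running 68)
Board after move:
32  4  0  0
 4 16  2  8
 2 64  0  0
 2  4 64  0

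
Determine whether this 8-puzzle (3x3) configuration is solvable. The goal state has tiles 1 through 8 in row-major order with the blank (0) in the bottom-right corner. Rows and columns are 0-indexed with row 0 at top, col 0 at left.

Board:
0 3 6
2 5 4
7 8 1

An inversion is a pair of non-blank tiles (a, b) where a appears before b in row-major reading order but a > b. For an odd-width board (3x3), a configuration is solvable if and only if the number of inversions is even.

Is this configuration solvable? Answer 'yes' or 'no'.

Answer: yes

Derivation:
Inversions (pairs i<j in row-major order where tile[i] > tile[j] > 0): 12
12 is even, so the puzzle is solvable.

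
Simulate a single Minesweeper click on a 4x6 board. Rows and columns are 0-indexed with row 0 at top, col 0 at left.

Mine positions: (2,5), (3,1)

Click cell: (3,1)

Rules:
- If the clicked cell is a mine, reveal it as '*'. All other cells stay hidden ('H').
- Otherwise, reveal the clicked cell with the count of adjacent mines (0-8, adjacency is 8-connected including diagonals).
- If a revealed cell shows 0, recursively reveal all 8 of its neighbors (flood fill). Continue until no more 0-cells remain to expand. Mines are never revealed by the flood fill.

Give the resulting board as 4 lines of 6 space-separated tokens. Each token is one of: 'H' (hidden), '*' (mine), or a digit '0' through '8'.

H H H H H H
H H H H H H
H H H H H H
H * H H H H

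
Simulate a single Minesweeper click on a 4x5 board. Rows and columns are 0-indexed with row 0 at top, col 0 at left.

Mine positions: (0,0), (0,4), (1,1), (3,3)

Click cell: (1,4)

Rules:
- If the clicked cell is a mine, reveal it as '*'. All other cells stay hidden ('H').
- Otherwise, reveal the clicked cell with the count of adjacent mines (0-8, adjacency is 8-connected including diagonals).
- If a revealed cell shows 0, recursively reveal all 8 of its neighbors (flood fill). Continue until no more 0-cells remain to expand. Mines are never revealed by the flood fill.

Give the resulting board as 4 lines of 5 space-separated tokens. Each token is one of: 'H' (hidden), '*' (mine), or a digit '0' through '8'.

H H H H H
H H H H 1
H H H H H
H H H H H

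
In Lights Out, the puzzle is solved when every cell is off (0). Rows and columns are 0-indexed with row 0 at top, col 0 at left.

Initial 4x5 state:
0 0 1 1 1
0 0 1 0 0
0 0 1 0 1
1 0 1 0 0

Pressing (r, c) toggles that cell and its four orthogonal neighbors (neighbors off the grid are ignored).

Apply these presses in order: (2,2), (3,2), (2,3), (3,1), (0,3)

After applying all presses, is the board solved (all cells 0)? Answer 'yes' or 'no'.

After press 1 at (2,2):
0 0 1 1 1
0 0 0 0 0
0 1 0 1 1
1 0 0 0 0

After press 2 at (3,2):
0 0 1 1 1
0 0 0 0 0
0 1 1 1 1
1 1 1 1 0

After press 3 at (2,3):
0 0 1 1 1
0 0 0 1 0
0 1 0 0 0
1 1 1 0 0

After press 4 at (3,1):
0 0 1 1 1
0 0 0 1 0
0 0 0 0 0
0 0 0 0 0

After press 5 at (0,3):
0 0 0 0 0
0 0 0 0 0
0 0 0 0 0
0 0 0 0 0

Lights still on: 0

Answer: yes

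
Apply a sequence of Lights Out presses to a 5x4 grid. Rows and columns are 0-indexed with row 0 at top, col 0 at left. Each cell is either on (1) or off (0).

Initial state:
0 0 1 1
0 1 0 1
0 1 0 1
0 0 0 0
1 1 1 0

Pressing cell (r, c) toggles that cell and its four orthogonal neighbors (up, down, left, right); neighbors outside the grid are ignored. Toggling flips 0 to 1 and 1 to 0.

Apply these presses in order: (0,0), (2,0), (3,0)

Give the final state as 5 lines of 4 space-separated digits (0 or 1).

After press 1 at (0,0):
1 1 1 1
1 1 0 1
0 1 0 1
0 0 0 0
1 1 1 0

After press 2 at (2,0):
1 1 1 1
0 1 0 1
1 0 0 1
1 0 0 0
1 1 1 0

After press 3 at (3,0):
1 1 1 1
0 1 0 1
0 0 0 1
0 1 0 0
0 1 1 0

Answer: 1 1 1 1
0 1 0 1
0 0 0 1
0 1 0 0
0 1 1 0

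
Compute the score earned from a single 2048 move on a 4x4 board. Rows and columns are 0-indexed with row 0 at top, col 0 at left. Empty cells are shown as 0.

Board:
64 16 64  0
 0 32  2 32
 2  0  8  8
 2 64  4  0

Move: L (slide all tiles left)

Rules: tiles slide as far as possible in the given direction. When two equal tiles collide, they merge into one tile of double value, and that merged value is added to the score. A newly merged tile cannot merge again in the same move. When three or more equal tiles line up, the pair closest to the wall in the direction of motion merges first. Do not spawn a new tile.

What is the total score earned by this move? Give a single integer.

Answer: 16

Derivation:
Slide left:
row 0: [64, 16, 64, 0] -> [64, 16, 64, 0]  score +0 (running 0)
row 1: [0, 32, 2, 32] -> [32, 2, 32, 0]  score +0 (running 0)
row 2: [2, 0, 8, 8] -> [2, 16, 0, 0]  score +16 (running 16)
row 3: [2, 64, 4, 0] -> [2, 64, 4, 0]  score +0 (running 16)
Board after move:
64 16 64  0
32  2 32  0
 2 16  0  0
 2 64  4  0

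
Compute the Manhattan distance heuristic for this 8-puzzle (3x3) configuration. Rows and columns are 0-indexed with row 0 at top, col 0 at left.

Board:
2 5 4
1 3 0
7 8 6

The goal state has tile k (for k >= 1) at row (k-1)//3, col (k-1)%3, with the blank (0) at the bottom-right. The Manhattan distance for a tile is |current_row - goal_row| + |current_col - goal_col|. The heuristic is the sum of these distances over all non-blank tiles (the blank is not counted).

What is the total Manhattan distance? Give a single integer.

Answer: 9

Derivation:
Tile 2: at (0,0), goal (0,1), distance |0-0|+|0-1| = 1
Tile 5: at (0,1), goal (1,1), distance |0-1|+|1-1| = 1
Tile 4: at (0,2), goal (1,0), distance |0-1|+|2-0| = 3
Tile 1: at (1,0), goal (0,0), distance |1-0|+|0-0| = 1
Tile 3: at (1,1), goal (0,2), distance |1-0|+|1-2| = 2
Tile 7: at (2,0), goal (2,0), distance |2-2|+|0-0| = 0
Tile 8: at (2,1), goal (2,1), distance |2-2|+|1-1| = 0
Tile 6: at (2,2), goal (1,2), distance |2-1|+|2-2| = 1
Sum: 1 + 1 + 3 + 1 + 2 + 0 + 0 + 1 = 9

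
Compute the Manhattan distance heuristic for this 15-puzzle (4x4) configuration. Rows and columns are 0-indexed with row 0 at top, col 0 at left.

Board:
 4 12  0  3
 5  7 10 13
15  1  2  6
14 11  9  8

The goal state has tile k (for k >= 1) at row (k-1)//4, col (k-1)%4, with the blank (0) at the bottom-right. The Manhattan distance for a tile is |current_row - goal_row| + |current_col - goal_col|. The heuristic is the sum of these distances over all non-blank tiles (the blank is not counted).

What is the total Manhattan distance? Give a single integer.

Tile 4: at (0,0), goal (0,3), distance |0-0|+|0-3| = 3
Tile 12: at (0,1), goal (2,3), distance |0-2|+|1-3| = 4
Tile 3: at (0,3), goal (0,2), distance |0-0|+|3-2| = 1
Tile 5: at (1,0), goal (1,0), distance |1-1|+|0-0| = 0
Tile 7: at (1,1), goal (1,2), distance |1-1|+|1-2| = 1
Tile 10: at (1,2), goal (2,1), distance |1-2|+|2-1| = 2
Tile 13: at (1,3), goal (3,0), distance |1-3|+|3-0| = 5
Tile 15: at (2,0), goal (3,2), distance |2-3|+|0-2| = 3
Tile 1: at (2,1), goal (0,0), distance |2-0|+|1-0| = 3
Tile 2: at (2,2), goal (0,1), distance |2-0|+|2-1| = 3
Tile 6: at (2,3), goal (1,1), distance |2-1|+|3-1| = 3
Tile 14: at (3,0), goal (3,1), distance |3-3|+|0-1| = 1
Tile 11: at (3,1), goal (2,2), distance |3-2|+|1-2| = 2
Tile 9: at (3,2), goal (2,0), distance |3-2|+|2-0| = 3
Tile 8: at (3,3), goal (1,3), distance |3-1|+|3-3| = 2
Sum: 3 + 4 + 1 + 0 + 1 + 2 + 5 + 3 + 3 + 3 + 3 + 1 + 2 + 3 + 2 = 36

Answer: 36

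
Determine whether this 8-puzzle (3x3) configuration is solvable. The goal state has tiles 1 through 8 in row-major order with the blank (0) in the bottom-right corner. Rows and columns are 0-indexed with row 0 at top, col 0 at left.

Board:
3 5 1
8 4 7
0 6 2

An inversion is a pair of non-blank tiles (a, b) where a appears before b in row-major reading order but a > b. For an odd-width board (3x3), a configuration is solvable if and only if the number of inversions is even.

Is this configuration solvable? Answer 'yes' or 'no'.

Answer: no

Derivation:
Inversions (pairs i<j in row-major order where tile[i] > tile[j] > 0): 13
13 is odd, so the puzzle is not solvable.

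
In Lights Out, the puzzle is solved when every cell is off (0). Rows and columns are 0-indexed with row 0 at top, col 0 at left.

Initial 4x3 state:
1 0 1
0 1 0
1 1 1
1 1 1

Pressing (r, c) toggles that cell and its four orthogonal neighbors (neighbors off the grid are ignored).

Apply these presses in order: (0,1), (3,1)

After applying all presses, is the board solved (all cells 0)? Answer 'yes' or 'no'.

Answer: no

Derivation:
After press 1 at (0,1):
0 1 0
0 0 0
1 1 1
1 1 1

After press 2 at (3,1):
0 1 0
0 0 0
1 0 1
0 0 0

Lights still on: 3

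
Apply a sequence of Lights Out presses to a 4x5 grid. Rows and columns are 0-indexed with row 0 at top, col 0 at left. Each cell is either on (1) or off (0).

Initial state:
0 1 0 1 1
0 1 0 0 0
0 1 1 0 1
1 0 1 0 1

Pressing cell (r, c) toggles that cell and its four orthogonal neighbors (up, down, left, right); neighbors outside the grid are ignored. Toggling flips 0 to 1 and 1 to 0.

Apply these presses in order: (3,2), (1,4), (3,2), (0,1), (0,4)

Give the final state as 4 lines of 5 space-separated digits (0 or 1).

Answer: 1 0 1 0 1
0 0 0 1 0
0 1 1 0 0
1 0 1 0 1

Derivation:
After press 1 at (3,2):
0 1 0 1 1
0 1 0 0 0
0 1 0 0 1
1 1 0 1 1

After press 2 at (1,4):
0 1 0 1 0
0 1 0 1 1
0 1 0 0 0
1 1 0 1 1

After press 3 at (3,2):
0 1 0 1 0
0 1 0 1 1
0 1 1 0 0
1 0 1 0 1

After press 4 at (0,1):
1 0 1 1 0
0 0 0 1 1
0 1 1 0 0
1 0 1 0 1

After press 5 at (0,4):
1 0 1 0 1
0 0 0 1 0
0 1 1 0 0
1 0 1 0 1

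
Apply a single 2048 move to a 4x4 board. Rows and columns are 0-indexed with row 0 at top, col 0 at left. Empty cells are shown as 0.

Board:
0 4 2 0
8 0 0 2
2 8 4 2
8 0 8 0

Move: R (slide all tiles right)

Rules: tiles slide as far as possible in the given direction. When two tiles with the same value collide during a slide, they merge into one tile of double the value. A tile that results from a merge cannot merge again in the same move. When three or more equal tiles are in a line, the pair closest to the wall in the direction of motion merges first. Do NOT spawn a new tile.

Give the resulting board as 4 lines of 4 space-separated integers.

Slide right:
row 0: [0, 4, 2, 0] -> [0, 0, 4, 2]
row 1: [8, 0, 0, 2] -> [0, 0, 8, 2]
row 2: [2, 8, 4, 2] -> [2, 8, 4, 2]
row 3: [8, 0, 8, 0] -> [0, 0, 0, 16]

Answer:  0  0  4  2
 0  0  8  2
 2  8  4  2
 0  0  0 16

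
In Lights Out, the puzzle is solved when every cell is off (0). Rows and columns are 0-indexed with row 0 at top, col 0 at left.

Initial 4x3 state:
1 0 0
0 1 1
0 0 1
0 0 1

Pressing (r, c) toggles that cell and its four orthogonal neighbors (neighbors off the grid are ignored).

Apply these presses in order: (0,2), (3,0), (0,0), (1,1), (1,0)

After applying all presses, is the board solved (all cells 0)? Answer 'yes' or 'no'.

Answer: no

Derivation:
After press 1 at (0,2):
1 1 1
0 1 0
0 0 1
0 0 1

After press 2 at (3,0):
1 1 1
0 1 0
1 0 1
1 1 1

After press 3 at (0,0):
0 0 1
1 1 0
1 0 1
1 1 1

After press 4 at (1,1):
0 1 1
0 0 1
1 1 1
1 1 1

After press 5 at (1,0):
1 1 1
1 1 1
0 1 1
1 1 1

Lights still on: 11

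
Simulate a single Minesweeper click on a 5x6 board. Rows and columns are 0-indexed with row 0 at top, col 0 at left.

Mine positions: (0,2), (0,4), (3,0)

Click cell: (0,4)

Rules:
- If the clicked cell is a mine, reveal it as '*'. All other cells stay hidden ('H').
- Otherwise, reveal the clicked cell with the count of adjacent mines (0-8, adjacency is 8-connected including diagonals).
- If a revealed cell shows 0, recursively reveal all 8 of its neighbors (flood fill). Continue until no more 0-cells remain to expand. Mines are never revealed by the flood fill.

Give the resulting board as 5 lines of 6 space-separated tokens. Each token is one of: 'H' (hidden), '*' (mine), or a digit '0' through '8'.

H H H H * H
H H H H H H
H H H H H H
H H H H H H
H H H H H H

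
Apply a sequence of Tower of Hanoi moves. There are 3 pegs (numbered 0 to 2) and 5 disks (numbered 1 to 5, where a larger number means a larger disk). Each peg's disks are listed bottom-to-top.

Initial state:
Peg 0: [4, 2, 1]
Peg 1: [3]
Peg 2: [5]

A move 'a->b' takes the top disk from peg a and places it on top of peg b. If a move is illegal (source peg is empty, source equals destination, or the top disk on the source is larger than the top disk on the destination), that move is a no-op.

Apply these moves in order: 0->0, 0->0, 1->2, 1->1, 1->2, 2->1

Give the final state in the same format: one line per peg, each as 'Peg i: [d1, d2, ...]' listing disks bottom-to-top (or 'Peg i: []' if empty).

Answer: Peg 0: [4, 2, 1]
Peg 1: [3]
Peg 2: [5]

Derivation:
After move 1 (0->0):
Peg 0: [4, 2, 1]
Peg 1: [3]
Peg 2: [5]

After move 2 (0->0):
Peg 0: [4, 2, 1]
Peg 1: [3]
Peg 2: [5]

After move 3 (1->2):
Peg 0: [4, 2, 1]
Peg 1: []
Peg 2: [5, 3]

After move 4 (1->1):
Peg 0: [4, 2, 1]
Peg 1: []
Peg 2: [5, 3]

After move 5 (1->2):
Peg 0: [4, 2, 1]
Peg 1: []
Peg 2: [5, 3]

After move 6 (2->1):
Peg 0: [4, 2, 1]
Peg 1: [3]
Peg 2: [5]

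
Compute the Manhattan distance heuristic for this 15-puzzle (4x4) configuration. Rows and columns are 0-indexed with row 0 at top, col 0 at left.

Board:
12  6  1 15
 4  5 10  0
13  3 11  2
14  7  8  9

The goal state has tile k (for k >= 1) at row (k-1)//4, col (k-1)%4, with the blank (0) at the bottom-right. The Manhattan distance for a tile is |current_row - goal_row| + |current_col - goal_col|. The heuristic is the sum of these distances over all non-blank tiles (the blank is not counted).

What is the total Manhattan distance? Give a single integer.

Tile 12: (0,0)->(2,3) = 5
Tile 6: (0,1)->(1,1) = 1
Tile 1: (0,2)->(0,0) = 2
Tile 15: (0,3)->(3,2) = 4
Tile 4: (1,0)->(0,3) = 4
Tile 5: (1,1)->(1,0) = 1
Tile 10: (1,2)->(2,1) = 2
Tile 13: (2,0)->(3,0) = 1
Tile 3: (2,1)->(0,2) = 3
Tile 11: (2,2)->(2,2) = 0
Tile 2: (2,3)->(0,1) = 4
Tile 14: (3,0)->(3,1) = 1
Tile 7: (3,1)->(1,2) = 3
Tile 8: (3,2)->(1,3) = 3
Tile 9: (3,3)->(2,0) = 4
Sum: 5 + 1 + 2 + 4 + 4 + 1 + 2 + 1 + 3 + 0 + 4 + 1 + 3 + 3 + 4 = 38

Answer: 38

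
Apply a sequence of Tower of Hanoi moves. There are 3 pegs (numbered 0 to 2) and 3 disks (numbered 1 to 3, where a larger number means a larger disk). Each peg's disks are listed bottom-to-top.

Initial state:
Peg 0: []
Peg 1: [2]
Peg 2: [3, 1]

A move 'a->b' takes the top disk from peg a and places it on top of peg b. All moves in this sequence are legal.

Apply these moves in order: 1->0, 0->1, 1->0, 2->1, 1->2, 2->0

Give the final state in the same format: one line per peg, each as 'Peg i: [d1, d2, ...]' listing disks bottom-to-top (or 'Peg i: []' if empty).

After move 1 (1->0):
Peg 0: [2]
Peg 1: []
Peg 2: [3, 1]

After move 2 (0->1):
Peg 0: []
Peg 1: [2]
Peg 2: [3, 1]

After move 3 (1->0):
Peg 0: [2]
Peg 1: []
Peg 2: [3, 1]

After move 4 (2->1):
Peg 0: [2]
Peg 1: [1]
Peg 2: [3]

After move 5 (1->2):
Peg 0: [2]
Peg 1: []
Peg 2: [3, 1]

After move 6 (2->0):
Peg 0: [2, 1]
Peg 1: []
Peg 2: [3]

Answer: Peg 0: [2, 1]
Peg 1: []
Peg 2: [3]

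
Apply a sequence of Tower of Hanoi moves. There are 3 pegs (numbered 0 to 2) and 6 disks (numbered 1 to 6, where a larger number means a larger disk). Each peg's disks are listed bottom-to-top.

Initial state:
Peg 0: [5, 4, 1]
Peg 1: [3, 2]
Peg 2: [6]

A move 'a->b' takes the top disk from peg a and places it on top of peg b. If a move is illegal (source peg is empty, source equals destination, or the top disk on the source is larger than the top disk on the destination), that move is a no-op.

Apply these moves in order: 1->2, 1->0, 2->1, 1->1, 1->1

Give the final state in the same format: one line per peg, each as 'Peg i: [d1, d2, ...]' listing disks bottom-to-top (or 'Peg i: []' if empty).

After move 1 (1->2):
Peg 0: [5, 4, 1]
Peg 1: [3]
Peg 2: [6, 2]

After move 2 (1->0):
Peg 0: [5, 4, 1]
Peg 1: [3]
Peg 2: [6, 2]

After move 3 (2->1):
Peg 0: [5, 4, 1]
Peg 1: [3, 2]
Peg 2: [6]

After move 4 (1->1):
Peg 0: [5, 4, 1]
Peg 1: [3, 2]
Peg 2: [6]

After move 5 (1->1):
Peg 0: [5, 4, 1]
Peg 1: [3, 2]
Peg 2: [6]

Answer: Peg 0: [5, 4, 1]
Peg 1: [3, 2]
Peg 2: [6]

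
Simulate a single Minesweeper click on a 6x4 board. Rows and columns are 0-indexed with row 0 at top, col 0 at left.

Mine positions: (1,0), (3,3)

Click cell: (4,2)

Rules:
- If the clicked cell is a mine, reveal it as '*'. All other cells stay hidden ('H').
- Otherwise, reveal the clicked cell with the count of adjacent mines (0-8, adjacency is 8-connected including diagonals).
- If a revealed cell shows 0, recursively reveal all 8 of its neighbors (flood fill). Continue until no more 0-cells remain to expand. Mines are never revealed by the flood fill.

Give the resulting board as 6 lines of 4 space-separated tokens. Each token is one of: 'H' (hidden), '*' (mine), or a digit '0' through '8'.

H H H H
H H H H
H H H H
H H H H
H H 1 H
H H H H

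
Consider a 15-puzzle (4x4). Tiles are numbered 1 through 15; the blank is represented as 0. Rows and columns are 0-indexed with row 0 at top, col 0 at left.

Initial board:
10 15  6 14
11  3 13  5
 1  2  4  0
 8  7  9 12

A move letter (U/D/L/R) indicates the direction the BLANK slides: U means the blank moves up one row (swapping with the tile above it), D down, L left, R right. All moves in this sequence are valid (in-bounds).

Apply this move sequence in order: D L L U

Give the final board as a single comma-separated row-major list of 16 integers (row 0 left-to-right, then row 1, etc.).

After move 1 (D):
10 15  6 14
11  3 13  5
 1  2  4 12
 8  7  9  0

After move 2 (L):
10 15  6 14
11  3 13  5
 1  2  4 12
 8  7  0  9

After move 3 (L):
10 15  6 14
11  3 13  5
 1  2  4 12
 8  0  7  9

After move 4 (U):
10 15  6 14
11  3 13  5
 1  0  4 12
 8  2  7  9

Answer: 10, 15, 6, 14, 11, 3, 13, 5, 1, 0, 4, 12, 8, 2, 7, 9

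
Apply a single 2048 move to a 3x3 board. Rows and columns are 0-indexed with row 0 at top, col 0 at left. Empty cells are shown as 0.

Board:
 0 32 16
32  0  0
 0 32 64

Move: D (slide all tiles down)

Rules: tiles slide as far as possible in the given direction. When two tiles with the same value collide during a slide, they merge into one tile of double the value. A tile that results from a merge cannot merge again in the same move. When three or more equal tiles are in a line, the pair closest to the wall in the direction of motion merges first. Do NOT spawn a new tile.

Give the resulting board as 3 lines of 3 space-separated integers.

Answer:  0  0  0
 0  0 16
32 64 64

Derivation:
Slide down:
col 0: [0, 32, 0] -> [0, 0, 32]
col 1: [32, 0, 32] -> [0, 0, 64]
col 2: [16, 0, 64] -> [0, 16, 64]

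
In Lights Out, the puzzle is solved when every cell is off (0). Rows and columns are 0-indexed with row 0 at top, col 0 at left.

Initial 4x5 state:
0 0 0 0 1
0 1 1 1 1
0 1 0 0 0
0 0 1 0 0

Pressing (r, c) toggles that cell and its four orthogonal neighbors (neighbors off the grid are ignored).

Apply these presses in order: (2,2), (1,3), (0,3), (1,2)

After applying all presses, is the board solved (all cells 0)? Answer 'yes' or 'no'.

Answer: yes

Derivation:
After press 1 at (2,2):
0 0 0 0 1
0 1 0 1 1
0 0 1 1 0
0 0 0 0 0

After press 2 at (1,3):
0 0 0 1 1
0 1 1 0 0
0 0 1 0 0
0 0 0 0 0

After press 3 at (0,3):
0 0 1 0 0
0 1 1 1 0
0 0 1 0 0
0 0 0 0 0

After press 4 at (1,2):
0 0 0 0 0
0 0 0 0 0
0 0 0 0 0
0 0 0 0 0

Lights still on: 0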